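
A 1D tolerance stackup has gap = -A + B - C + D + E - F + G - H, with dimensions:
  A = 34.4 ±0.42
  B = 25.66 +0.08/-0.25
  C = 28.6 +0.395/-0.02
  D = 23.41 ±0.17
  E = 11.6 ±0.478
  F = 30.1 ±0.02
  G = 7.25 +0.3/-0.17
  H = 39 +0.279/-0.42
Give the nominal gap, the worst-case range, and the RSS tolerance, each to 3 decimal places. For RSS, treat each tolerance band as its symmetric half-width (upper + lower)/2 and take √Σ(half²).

Stack each dimension's contribution:
  -A: nom -34.400 → Σnom=-34.400; wc +0.420/-0.420 → slack +0.420/-0.420; half-tol=0.420, Σhalf²=0.176400
  +B: nom +25.660 → Σnom=-8.740; wc +0.080/-0.250 → slack +0.500/-0.670; half-tol=0.165, Σhalf²=0.203625
  -C: nom -28.600 → Σnom=-37.340; wc +0.020/-0.395 → slack +0.520/-1.065; half-tol=0.208, Σhalf²=0.246681
  +D: nom +23.410 → Σnom=-13.930; wc +0.170/-0.170 → slack +0.690/-1.235; half-tol=0.170, Σhalf²=0.275581
  +E: nom +11.600 → Σnom=-2.330; wc +0.478/-0.478 → slack +1.168/-1.713; half-tol=0.478, Σhalf²=0.504065
  -F: nom -30.100 → Σnom=-32.430; wc +0.020/-0.020 → slack +1.188/-1.733; half-tol=0.020, Σhalf²=0.504465
  +G: nom +7.250 → Σnom=-25.180; wc +0.300/-0.170 → slack +1.488/-1.903; half-tol=0.235, Σhalf²=0.559690
  -H: nom -39.000 → Σnom=-64.180; wc +0.420/-0.279 → slack +1.908/-2.182; half-tol=0.350, Σhalf²=0.681840
Nominal = -64.180. Worst-case = [-64.180 - 2.182, -64.180 + 1.908] = [-66.362, -62.272]. RSS = √0.681840 = 0.826.

nominal=-64.180 wc=[-66.362,-62.272] rss=0.826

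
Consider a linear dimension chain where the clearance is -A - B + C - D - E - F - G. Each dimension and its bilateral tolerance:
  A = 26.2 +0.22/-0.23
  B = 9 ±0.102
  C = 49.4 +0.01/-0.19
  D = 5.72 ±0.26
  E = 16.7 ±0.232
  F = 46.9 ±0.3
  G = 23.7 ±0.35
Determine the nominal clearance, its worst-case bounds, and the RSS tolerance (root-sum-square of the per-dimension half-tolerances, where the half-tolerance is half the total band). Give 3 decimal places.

Stack each dimension's contribution:
  -A: nom -26.200 → Σnom=-26.200; wc +0.230/-0.220 → slack +0.230/-0.220; half-tol=0.225, Σhalf²=0.050625
  -B: nom -9.000 → Σnom=-35.200; wc +0.102/-0.102 → slack +0.332/-0.322; half-tol=0.102, Σhalf²=0.061029
  +C: nom +49.400 → Σnom=14.200; wc +0.010/-0.190 → slack +0.342/-0.512; half-tol=0.100, Σhalf²=0.071029
  -D: nom -5.720 → Σnom=8.480; wc +0.260/-0.260 → slack +0.602/-0.772; half-tol=0.260, Σhalf²=0.138629
  -E: nom -16.700 → Σnom=-8.220; wc +0.232/-0.232 → slack +0.834/-1.004; half-tol=0.232, Σhalf²=0.192453
  -F: nom -46.900 → Σnom=-55.120; wc +0.300/-0.300 → slack +1.134/-1.304; half-tol=0.300, Σhalf²=0.282453
  -G: nom -23.700 → Σnom=-78.820; wc +0.350/-0.350 → slack +1.484/-1.654; half-tol=0.350, Σhalf²=0.404953
Nominal = -78.820. Worst-case = [-78.820 - 1.654, -78.820 + 1.484] = [-80.474, -77.336]. RSS = √0.404953 = 0.636.

nominal=-78.820 wc=[-80.474,-77.336] rss=0.636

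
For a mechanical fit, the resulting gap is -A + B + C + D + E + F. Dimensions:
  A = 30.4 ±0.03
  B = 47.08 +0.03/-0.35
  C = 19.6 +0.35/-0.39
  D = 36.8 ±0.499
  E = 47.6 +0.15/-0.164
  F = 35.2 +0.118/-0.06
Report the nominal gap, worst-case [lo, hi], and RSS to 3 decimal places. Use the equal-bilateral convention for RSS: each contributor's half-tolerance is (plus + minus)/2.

Stack each dimension's contribution:
  -A: nom -30.400 → Σnom=-30.400; wc +0.030/-0.030 → slack +0.030/-0.030; half-tol=0.030, Σhalf²=0.000900
  +B: nom +47.080 → Σnom=16.680; wc +0.030/-0.350 → slack +0.060/-0.380; half-tol=0.190, Σhalf²=0.037000
  +C: nom +19.600 → Σnom=36.280; wc +0.350/-0.390 → slack +0.410/-0.770; half-tol=0.370, Σhalf²=0.173900
  +D: nom +36.800 → Σnom=73.080; wc +0.499/-0.499 → slack +0.909/-1.269; half-tol=0.499, Σhalf²=0.422901
  +E: nom +47.600 → Σnom=120.680; wc +0.150/-0.164 → slack +1.059/-1.433; half-tol=0.157, Σhalf²=0.447550
  +F: nom +35.200 → Σnom=155.880; wc +0.118/-0.060 → slack +1.177/-1.493; half-tol=0.089, Σhalf²=0.455471
Nominal = 155.880. Worst-case = [155.880 - 1.493, 155.880 + 1.177] = [154.387, 157.057]. RSS = √0.455471 = 0.675.

nominal=155.880 wc=[154.387,157.057] rss=0.675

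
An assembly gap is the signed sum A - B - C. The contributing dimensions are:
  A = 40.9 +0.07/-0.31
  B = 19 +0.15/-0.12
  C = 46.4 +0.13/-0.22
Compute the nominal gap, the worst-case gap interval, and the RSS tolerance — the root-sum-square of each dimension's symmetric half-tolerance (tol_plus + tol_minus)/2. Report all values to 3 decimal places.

nominal=-24.500 wc=[-25.090,-24.090] rss=0.291

Stack each dimension's contribution:
  +A: nom +40.900 → Σnom=40.900; wc +0.070/-0.310 → slack +0.070/-0.310; half-tol=0.190, Σhalf²=0.036100
  -B: nom -19.000 → Σnom=21.900; wc +0.120/-0.150 → slack +0.190/-0.460; half-tol=0.135, Σhalf²=0.054325
  -C: nom -46.400 → Σnom=-24.500; wc +0.220/-0.130 → slack +0.410/-0.590; half-tol=0.175, Σhalf²=0.084950
Nominal = -24.500. Worst-case = [-24.500 - 0.590, -24.500 + 0.410] = [-25.090, -24.090]. RSS = √0.084950 = 0.291.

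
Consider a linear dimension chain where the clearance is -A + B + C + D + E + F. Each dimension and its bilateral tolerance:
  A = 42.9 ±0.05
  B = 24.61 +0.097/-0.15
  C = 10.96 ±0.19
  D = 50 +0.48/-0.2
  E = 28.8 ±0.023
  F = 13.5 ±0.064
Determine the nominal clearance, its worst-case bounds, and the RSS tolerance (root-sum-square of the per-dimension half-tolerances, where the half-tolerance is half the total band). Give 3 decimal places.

Stack each dimension's contribution:
  -A: nom -42.900 → Σnom=-42.900; wc +0.050/-0.050 → slack +0.050/-0.050; half-tol=0.050, Σhalf²=0.002500
  +B: nom +24.610 → Σnom=-18.290; wc +0.097/-0.150 → slack +0.147/-0.200; half-tol=0.123, Σhalf²=0.017752
  +C: nom +10.960 → Σnom=-7.330; wc +0.190/-0.190 → slack +0.337/-0.390; half-tol=0.190, Σhalf²=0.053852
  +D: nom +50.000 → Σnom=42.670; wc +0.480/-0.200 → slack +0.817/-0.590; half-tol=0.340, Σhalf²=0.169452
  +E: nom +28.800 → Σnom=71.470; wc +0.023/-0.023 → slack +0.840/-0.613; half-tol=0.023, Σhalf²=0.169981
  +F: nom +13.500 → Σnom=84.970; wc +0.064/-0.064 → slack +0.904/-0.677; half-tol=0.064, Σhalf²=0.174077
Nominal = 84.970. Worst-case = [84.970 - 0.677, 84.970 + 0.904] = [84.293, 85.874]. RSS = √0.174077 = 0.417.

nominal=84.970 wc=[84.293,85.874] rss=0.417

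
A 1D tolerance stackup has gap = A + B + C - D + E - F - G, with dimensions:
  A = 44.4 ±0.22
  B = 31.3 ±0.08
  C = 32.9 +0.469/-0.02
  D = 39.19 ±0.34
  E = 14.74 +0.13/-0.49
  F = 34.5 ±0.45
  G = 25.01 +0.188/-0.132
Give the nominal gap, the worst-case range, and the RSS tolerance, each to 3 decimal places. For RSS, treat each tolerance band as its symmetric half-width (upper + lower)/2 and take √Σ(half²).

Stack each dimension's contribution:
  +A: nom +44.400 → Σnom=44.400; wc +0.220/-0.220 → slack +0.220/-0.220; half-tol=0.220, Σhalf²=0.048400
  +B: nom +31.300 → Σnom=75.700; wc +0.080/-0.080 → slack +0.300/-0.300; half-tol=0.080, Σhalf²=0.054800
  +C: nom +32.900 → Σnom=108.600; wc +0.469/-0.020 → slack +0.769/-0.320; half-tol=0.244, Σhalf²=0.114580
  -D: nom -39.190 → Σnom=69.410; wc +0.340/-0.340 → slack +1.109/-0.660; half-tol=0.340, Σhalf²=0.230180
  +E: nom +14.740 → Σnom=84.150; wc +0.130/-0.490 → slack +1.239/-1.150; half-tol=0.310, Σhalf²=0.326280
  -F: nom -34.500 → Σnom=49.650; wc +0.450/-0.450 → slack +1.689/-1.600; half-tol=0.450, Σhalf²=0.528780
  -G: nom -25.010 → Σnom=24.640; wc +0.132/-0.188 → slack +1.821/-1.788; half-tol=0.160, Σhalf²=0.554380
Nominal = 24.640. Worst-case = [24.640 - 1.788, 24.640 + 1.821] = [22.852, 26.461]. RSS = √0.554380 = 0.745.

nominal=24.640 wc=[22.852,26.461] rss=0.745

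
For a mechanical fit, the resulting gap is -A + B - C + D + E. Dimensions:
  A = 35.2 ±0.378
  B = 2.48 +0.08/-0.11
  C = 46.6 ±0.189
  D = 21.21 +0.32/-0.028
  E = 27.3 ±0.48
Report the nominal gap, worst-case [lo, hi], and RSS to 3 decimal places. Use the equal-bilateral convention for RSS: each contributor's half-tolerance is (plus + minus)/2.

Stack each dimension's contribution:
  -A: nom -35.200 → Σnom=-35.200; wc +0.378/-0.378 → slack +0.378/-0.378; half-tol=0.378, Σhalf²=0.142884
  +B: nom +2.480 → Σnom=-32.720; wc +0.080/-0.110 → slack +0.458/-0.488; half-tol=0.095, Σhalf²=0.151909
  -C: nom -46.600 → Σnom=-79.320; wc +0.189/-0.189 → slack +0.647/-0.677; half-tol=0.189, Σhalf²=0.187630
  +D: nom +21.210 → Σnom=-58.110; wc +0.320/-0.028 → slack +0.967/-0.705; half-tol=0.174, Σhalf²=0.217906
  +E: nom +27.300 → Σnom=-30.810; wc +0.480/-0.480 → slack +1.447/-1.185; half-tol=0.480, Σhalf²=0.448306
Nominal = -30.810. Worst-case = [-30.810 - 1.185, -30.810 + 1.447] = [-31.995, -29.363]. RSS = √0.448306 = 0.670.

nominal=-30.810 wc=[-31.995,-29.363] rss=0.670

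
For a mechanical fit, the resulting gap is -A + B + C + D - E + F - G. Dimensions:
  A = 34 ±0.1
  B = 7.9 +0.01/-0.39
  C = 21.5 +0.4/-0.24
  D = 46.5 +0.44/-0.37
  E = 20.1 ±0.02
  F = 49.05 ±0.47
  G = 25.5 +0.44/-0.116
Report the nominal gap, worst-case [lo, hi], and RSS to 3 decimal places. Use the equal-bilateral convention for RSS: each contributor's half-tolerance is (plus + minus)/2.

nominal=45.350 wc=[43.320,46.906] rss=0.784

Stack each dimension's contribution:
  -A: nom -34.000 → Σnom=-34.000; wc +0.100/-0.100 → slack +0.100/-0.100; half-tol=0.100, Σhalf²=0.010000
  +B: nom +7.900 → Σnom=-26.100; wc +0.010/-0.390 → slack +0.110/-0.490; half-tol=0.200, Σhalf²=0.050000
  +C: nom +21.500 → Σnom=-4.600; wc +0.400/-0.240 → slack +0.510/-0.730; half-tol=0.320, Σhalf²=0.152400
  +D: nom +46.500 → Σnom=41.900; wc +0.440/-0.370 → slack +0.950/-1.100; half-tol=0.405, Σhalf²=0.316425
  -E: nom -20.100 → Σnom=21.800; wc +0.020/-0.020 → slack +0.970/-1.120; half-tol=0.020, Σhalf²=0.316825
  +F: nom +49.050 → Σnom=70.850; wc +0.470/-0.470 → slack +1.440/-1.590; half-tol=0.470, Σhalf²=0.537725
  -G: nom -25.500 → Σnom=45.350; wc +0.116/-0.440 → slack +1.556/-2.030; half-tol=0.278, Σhalf²=0.615009
Nominal = 45.350. Worst-case = [45.350 - 2.030, 45.350 + 1.556] = [43.320, 46.906]. RSS = √0.615009 = 0.784.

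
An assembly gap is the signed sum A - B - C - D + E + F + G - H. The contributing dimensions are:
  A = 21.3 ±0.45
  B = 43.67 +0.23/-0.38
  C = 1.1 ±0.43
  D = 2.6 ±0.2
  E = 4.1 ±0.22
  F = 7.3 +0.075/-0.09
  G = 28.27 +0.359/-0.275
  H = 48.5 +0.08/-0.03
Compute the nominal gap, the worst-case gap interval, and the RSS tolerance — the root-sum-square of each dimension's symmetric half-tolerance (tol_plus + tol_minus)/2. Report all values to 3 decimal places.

Stack each dimension's contribution:
  +A: nom +21.300 → Σnom=21.300; wc +0.450/-0.450 → slack +0.450/-0.450; half-tol=0.450, Σhalf²=0.202500
  -B: nom -43.670 → Σnom=-22.370; wc +0.380/-0.230 → slack +0.830/-0.680; half-tol=0.305, Σhalf²=0.295525
  -C: nom -1.100 → Σnom=-23.470; wc +0.430/-0.430 → slack +1.260/-1.110; half-tol=0.430, Σhalf²=0.480425
  -D: nom -2.600 → Σnom=-26.070; wc +0.200/-0.200 → slack +1.460/-1.310; half-tol=0.200, Σhalf²=0.520425
  +E: nom +4.100 → Σnom=-21.970; wc +0.220/-0.220 → slack +1.680/-1.530; half-tol=0.220, Σhalf²=0.568825
  +F: nom +7.300 → Σnom=-14.670; wc +0.075/-0.090 → slack +1.755/-1.620; half-tol=0.082, Σhalf²=0.575631
  +G: nom +28.270 → Σnom=13.600; wc +0.359/-0.275 → slack +2.114/-1.895; half-tol=0.317, Σhalf²=0.676120
  -H: nom -48.500 → Σnom=-34.900; wc +0.030/-0.080 → slack +2.144/-1.975; half-tol=0.055, Σhalf²=0.679145
Nominal = -34.900. Worst-case = [-34.900 - 1.975, -34.900 + 2.144] = [-36.875, -32.756]. RSS = √0.679145 = 0.824.

nominal=-34.900 wc=[-36.875,-32.756] rss=0.824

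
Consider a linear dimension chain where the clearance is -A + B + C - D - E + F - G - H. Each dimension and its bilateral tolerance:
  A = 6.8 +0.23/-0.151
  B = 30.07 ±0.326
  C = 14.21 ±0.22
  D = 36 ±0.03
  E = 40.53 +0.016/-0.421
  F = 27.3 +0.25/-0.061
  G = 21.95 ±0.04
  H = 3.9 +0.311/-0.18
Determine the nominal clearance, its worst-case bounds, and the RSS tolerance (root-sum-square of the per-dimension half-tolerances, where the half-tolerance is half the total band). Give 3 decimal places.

nominal=-37.600 wc=[-38.834,-35.982] rss=0.571

Stack each dimension's contribution:
  -A: nom -6.800 → Σnom=-6.800; wc +0.151/-0.230 → slack +0.151/-0.230; half-tol=0.191, Σhalf²=0.036290
  +B: nom +30.070 → Σnom=23.270; wc +0.326/-0.326 → slack +0.477/-0.556; half-tol=0.326, Σhalf²=0.142566
  +C: nom +14.210 → Σnom=37.480; wc +0.220/-0.220 → slack +0.697/-0.776; half-tol=0.220, Σhalf²=0.190966
  -D: nom -36.000 → Σnom=1.480; wc +0.030/-0.030 → slack +0.727/-0.806; half-tol=0.030, Σhalf²=0.191866
  -E: nom -40.530 → Σnom=-39.050; wc +0.421/-0.016 → slack +1.148/-0.822; half-tol=0.218, Σhalf²=0.239609
  +F: nom +27.300 → Σnom=-11.750; wc +0.250/-0.061 → slack +1.398/-0.883; half-tol=0.155, Σhalf²=0.263789
  -G: nom -21.950 → Σnom=-33.700; wc +0.040/-0.040 → slack +1.438/-0.923; half-tol=0.040, Σhalf²=0.265389
  -H: nom -3.900 → Σnom=-37.600; wc +0.180/-0.311 → slack +1.618/-1.234; half-tol=0.245, Σhalf²=0.325659
Nominal = -37.600. Worst-case = [-37.600 - 1.234, -37.600 + 1.618] = [-38.834, -35.982]. RSS = √0.325659 = 0.571.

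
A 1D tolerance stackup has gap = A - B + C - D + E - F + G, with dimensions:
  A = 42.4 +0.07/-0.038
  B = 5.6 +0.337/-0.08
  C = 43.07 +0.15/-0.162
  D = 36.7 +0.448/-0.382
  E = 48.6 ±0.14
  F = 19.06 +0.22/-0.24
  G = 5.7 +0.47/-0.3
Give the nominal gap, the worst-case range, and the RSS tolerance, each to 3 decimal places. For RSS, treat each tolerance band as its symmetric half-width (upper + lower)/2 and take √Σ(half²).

Stack each dimension's contribution:
  +A: nom +42.400 → Σnom=42.400; wc +0.070/-0.038 → slack +0.070/-0.038; half-tol=0.054, Σhalf²=0.002916
  -B: nom -5.600 → Σnom=36.800; wc +0.080/-0.337 → slack +0.150/-0.375; half-tol=0.209, Σhalf²=0.046388
  +C: nom +43.070 → Σnom=79.870; wc +0.150/-0.162 → slack +0.300/-0.537; half-tol=0.156, Σhalf²=0.070724
  -D: nom -36.700 → Σnom=43.170; wc +0.382/-0.448 → slack +0.682/-0.985; half-tol=0.415, Σhalf²=0.242949
  +E: nom +48.600 → Σnom=91.770; wc +0.140/-0.140 → slack +0.822/-1.125; half-tol=0.140, Σhalf²=0.262549
  -F: nom -19.060 → Σnom=72.710; wc +0.240/-0.220 → slack +1.062/-1.345; half-tol=0.230, Σhalf²=0.315449
  +G: nom +5.700 → Σnom=78.410; wc +0.470/-0.300 → slack +1.532/-1.645; half-tol=0.385, Σhalf²=0.463674
Nominal = 78.410. Worst-case = [78.410 - 1.645, 78.410 + 1.532] = [76.765, 79.942]. RSS = √0.463674 = 0.681.

nominal=78.410 wc=[76.765,79.942] rss=0.681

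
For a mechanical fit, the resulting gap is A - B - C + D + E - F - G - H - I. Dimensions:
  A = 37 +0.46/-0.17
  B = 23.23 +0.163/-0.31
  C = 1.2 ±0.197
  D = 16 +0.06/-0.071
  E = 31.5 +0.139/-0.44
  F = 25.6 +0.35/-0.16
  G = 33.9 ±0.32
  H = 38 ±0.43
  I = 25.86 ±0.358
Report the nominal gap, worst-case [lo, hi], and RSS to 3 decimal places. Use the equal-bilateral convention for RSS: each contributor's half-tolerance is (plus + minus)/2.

Stack each dimension's contribution:
  +A: nom +37.000 → Σnom=37.000; wc +0.460/-0.170 → slack +0.460/-0.170; half-tol=0.315, Σhalf²=0.099225
  -B: nom -23.230 → Σnom=13.770; wc +0.310/-0.163 → slack +0.770/-0.333; half-tol=0.236, Σhalf²=0.155157
  -C: nom -1.200 → Σnom=12.570; wc +0.197/-0.197 → slack +0.967/-0.530; half-tol=0.197, Σhalf²=0.193966
  +D: nom +16.000 → Σnom=28.570; wc +0.060/-0.071 → slack +1.027/-0.601; half-tol=0.066, Σhalf²=0.198257
  +E: nom +31.500 → Σnom=60.070; wc +0.139/-0.440 → slack +1.166/-1.041; half-tol=0.289, Σhalf²=0.282067
  -F: nom -25.600 → Σnom=34.470; wc +0.160/-0.350 → slack +1.326/-1.391; half-tol=0.255, Σhalf²=0.347092
  -G: nom -33.900 → Σnom=0.570; wc +0.320/-0.320 → slack +1.646/-1.711; half-tol=0.320, Σhalf²=0.449492
  -H: nom -38.000 → Σnom=-37.430; wc +0.430/-0.430 → slack +2.076/-2.141; half-tol=0.430, Σhalf²=0.634392
  -I: nom -25.860 → Σnom=-63.290; wc +0.358/-0.358 → slack +2.434/-2.499; half-tol=0.358, Σhalf²=0.762556
Nominal = -63.290. Worst-case = [-63.290 - 2.499, -63.290 + 2.434] = [-65.789, -60.856]. RSS = √0.762556 = 0.873.

nominal=-63.290 wc=[-65.789,-60.856] rss=0.873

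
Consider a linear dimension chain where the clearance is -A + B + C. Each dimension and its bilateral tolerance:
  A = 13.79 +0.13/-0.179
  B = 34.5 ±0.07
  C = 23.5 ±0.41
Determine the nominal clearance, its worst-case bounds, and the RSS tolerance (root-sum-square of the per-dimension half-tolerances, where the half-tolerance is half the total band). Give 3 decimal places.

nominal=44.210 wc=[43.600,44.869] rss=0.444

Stack each dimension's contribution:
  -A: nom -13.790 → Σnom=-13.790; wc +0.179/-0.130 → slack +0.179/-0.130; half-tol=0.154, Σhalf²=0.023870
  +B: nom +34.500 → Σnom=20.710; wc +0.070/-0.070 → slack +0.249/-0.200; half-tol=0.070, Σhalf²=0.028770
  +C: nom +23.500 → Σnom=44.210; wc +0.410/-0.410 → slack +0.659/-0.610; half-tol=0.410, Σhalf²=0.196870
Nominal = 44.210. Worst-case = [44.210 - 0.610, 44.210 + 0.659] = [43.600, 44.869]. RSS = √0.196870 = 0.444.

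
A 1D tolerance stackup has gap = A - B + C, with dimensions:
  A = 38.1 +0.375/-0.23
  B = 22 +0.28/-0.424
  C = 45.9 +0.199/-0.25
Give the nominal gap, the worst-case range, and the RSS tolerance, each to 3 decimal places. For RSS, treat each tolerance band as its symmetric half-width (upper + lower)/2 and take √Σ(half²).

Stack each dimension's contribution:
  +A: nom +38.100 → Σnom=38.100; wc +0.375/-0.230 → slack +0.375/-0.230; half-tol=0.302, Σhalf²=0.091506
  -B: nom -22.000 → Σnom=16.100; wc +0.424/-0.280 → slack +0.799/-0.510; half-tol=0.352, Σhalf²=0.215410
  +C: nom +45.900 → Σnom=62.000; wc +0.199/-0.250 → slack +0.998/-0.760; half-tol=0.225, Σhalf²=0.265810
Nominal = 62.000. Worst-case = [62.000 - 0.760, 62.000 + 0.998] = [61.240, 62.998]. RSS = √0.265810 = 0.516.

nominal=62.000 wc=[61.240,62.998] rss=0.516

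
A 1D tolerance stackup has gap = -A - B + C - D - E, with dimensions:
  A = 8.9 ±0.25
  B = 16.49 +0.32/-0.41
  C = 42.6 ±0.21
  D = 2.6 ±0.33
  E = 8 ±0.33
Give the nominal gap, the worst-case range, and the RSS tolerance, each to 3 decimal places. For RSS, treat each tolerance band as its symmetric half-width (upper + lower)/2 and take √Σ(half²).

nominal=6.610 wc=[5.170,8.140] rss=0.676

Stack each dimension's contribution:
  -A: nom -8.900 → Σnom=-8.900; wc +0.250/-0.250 → slack +0.250/-0.250; half-tol=0.250, Σhalf²=0.062500
  -B: nom -16.490 → Σnom=-25.390; wc +0.410/-0.320 → slack +0.660/-0.570; half-tol=0.365, Σhalf²=0.195725
  +C: nom +42.600 → Σnom=17.210; wc +0.210/-0.210 → slack +0.870/-0.780; half-tol=0.210, Σhalf²=0.239825
  -D: nom -2.600 → Σnom=14.610; wc +0.330/-0.330 → slack +1.200/-1.110; half-tol=0.330, Σhalf²=0.348725
  -E: nom -8.000 → Σnom=6.610; wc +0.330/-0.330 → slack +1.530/-1.440; half-tol=0.330, Σhalf²=0.457625
Nominal = 6.610. Worst-case = [6.610 - 1.440, 6.610 + 1.530] = [5.170, 8.140]. RSS = √0.457625 = 0.676.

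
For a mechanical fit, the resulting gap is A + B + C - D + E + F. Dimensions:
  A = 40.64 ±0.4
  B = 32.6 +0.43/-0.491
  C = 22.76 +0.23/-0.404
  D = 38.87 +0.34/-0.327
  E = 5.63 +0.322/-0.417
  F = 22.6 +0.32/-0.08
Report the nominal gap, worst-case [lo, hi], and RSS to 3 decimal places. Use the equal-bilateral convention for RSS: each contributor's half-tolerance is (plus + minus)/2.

nominal=85.360 wc=[83.228,87.389] rss=0.872

Stack each dimension's contribution:
  +A: nom +40.640 → Σnom=40.640; wc +0.400/-0.400 → slack +0.400/-0.400; half-tol=0.400, Σhalf²=0.160000
  +B: nom +32.600 → Σnom=73.240; wc +0.430/-0.491 → slack +0.830/-0.891; half-tol=0.461, Σhalf²=0.372060
  +C: nom +22.760 → Σnom=96.000; wc +0.230/-0.404 → slack +1.060/-1.295; half-tol=0.317, Σhalf²=0.472549
  -D: nom -38.870 → Σnom=57.130; wc +0.327/-0.340 → slack +1.387/-1.635; half-tol=0.334, Σhalf²=0.583771
  +E: nom +5.630 → Σnom=62.760; wc +0.322/-0.417 → slack +1.709/-2.052; half-tol=0.369, Σhalf²=0.720302
  +F: nom +22.600 → Σnom=85.360; wc +0.320/-0.080 → slack +2.029/-2.132; half-tol=0.200, Σhalf²=0.760302
Nominal = 85.360. Worst-case = [85.360 - 2.132, 85.360 + 2.029] = [83.228, 87.389]. RSS = √0.760302 = 0.872.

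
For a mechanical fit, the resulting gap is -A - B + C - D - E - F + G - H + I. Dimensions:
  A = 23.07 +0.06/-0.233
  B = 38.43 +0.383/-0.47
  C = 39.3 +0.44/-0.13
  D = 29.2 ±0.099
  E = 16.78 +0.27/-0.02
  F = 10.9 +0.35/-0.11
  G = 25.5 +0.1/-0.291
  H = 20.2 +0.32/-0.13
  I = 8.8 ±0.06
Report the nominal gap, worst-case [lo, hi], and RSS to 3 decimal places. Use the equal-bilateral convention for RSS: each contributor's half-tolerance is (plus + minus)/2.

nominal=-64.980 wc=[-66.943,-63.318] rss=0.679

Stack each dimension's contribution:
  -A: nom -23.070 → Σnom=-23.070; wc +0.233/-0.060 → slack +0.233/-0.060; half-tol=0.147, Σhalf²=0.021462
  -B: nom -38.430 → Σnom=-61.500; wc +0.470/-0.383 → slack +0.703/-0.443; half-tol=0.426, Σhalf²=0.203365
  +C: nom +39.300 → Σnom=-22.200; wc +0.440/-0.130 → slack +1.143/-0.573; half-tol=0.285, Σhalf²=0.284590
  -D: nom -29.200 → Σnom=-51.400; wc +0.099/-0.099 → slack +1.242/-0.672; half-tol=0.099, Σhalf²=0.294391
  -E: nom -16.780 → Σnom=-68.180; wc +0.020/-0.270 → slack +1.262/-0.942; half-tol=0.145, Σhalf²=0.315416
  -F: nom -10.900 → Σnom=-79.080; wc +0.110/-0.350 → slack +1.372/-1.292; half-tol=0.230, Σhalf²=0.368316
  +G: nom +25.500 → Σnom=-53.580; wc +0.100/-0.291 → slack +1.472/-1.583; half-tol=0.196, Σhalf²=0.406536
  -H: nom -20.200 → Σnom=-73.780; wc +0.130/-0.320 → slack +1.602/-1.903; half-tol=0.225, Σhalf²=0.457161
  +I: nom +8.800 → Σnom=-64.980; wc +0.060/-0.060 → slack +1.662/-1.963; half-tol=0.060, Σhalf²=0.460761
Nominal = -64.980. Worst-case = [-64.980 - 1.963, -64.980 + 1.662] = [-66.943, -63.318]. RSS = √0.460761 = 0.679.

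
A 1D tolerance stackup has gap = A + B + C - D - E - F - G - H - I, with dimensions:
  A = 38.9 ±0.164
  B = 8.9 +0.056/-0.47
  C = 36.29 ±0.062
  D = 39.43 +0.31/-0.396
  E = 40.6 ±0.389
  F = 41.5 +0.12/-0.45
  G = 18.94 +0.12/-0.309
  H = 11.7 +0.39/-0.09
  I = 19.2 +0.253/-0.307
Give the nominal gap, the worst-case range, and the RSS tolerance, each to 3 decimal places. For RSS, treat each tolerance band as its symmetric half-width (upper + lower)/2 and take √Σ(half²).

Stack each dimension's contribution:
  +A: nom +38.900 → Σnom=38.900; wc +0.164/-0.164 → slack +0.164/-0.164; half-tol=0.164, Σhalf²=0.026896
  +B: nom +8.900 → Σnom=47.800; wc +0.056/-0.470 → slack +0.220/-0.634; half-tol=0.263, Σhalf²=0.096065
  +C: nom +36.290 → Σnom=84.090; wc +0.062/-0.062 → slack +0.282/-0.696; half-tol=0.062, Σhalf²=0.099909
  -D: nom -39.430 → Σnom=44.660; wc +0.396/-0.310 → slack +0.678/-1.006; half-tol=0.353, Σhalf²=0.224518
  -E: nom -40.600 → Σnom=4.060; wc +0.389/-0.389 → slack +1.067/-1.395; half-tol=0.389, Σhalf²=0.375839
  -F: nom -41.500 → Σnom=-37.440; wc +0.450/-0.120 → slack +1.517/-1.515; half-tol=0.285, Σhalf²=0.457064
  -G: nom -18.940 → Σnom=-56.380; wc +0.309/-0.120 → slack +1.826/-1.635; half-tol=0.214, Σhalf²=0.503074
  -H: nom -11.700 → Σnom=-68.080; wc +0.090/-0.390 → slack +1.916/-2.025; half-tol=0.240, Σhalf²=0.560674
  -I: nom -19.200 → Σnom=-87.280; wc +0.307/-0.253 → slack +2.223/-2.278; half-tol=0.280, Σhalf²=0.639074
Nominal = -87.280. Worst-case = [-87.280 - 2.278, -87.280 + 2.223] = [-89.558, -85.057]. RSS = √0.639074 = 0.799.

nominal=-87.280 wc=[-89.558,-85.057] rss=0.799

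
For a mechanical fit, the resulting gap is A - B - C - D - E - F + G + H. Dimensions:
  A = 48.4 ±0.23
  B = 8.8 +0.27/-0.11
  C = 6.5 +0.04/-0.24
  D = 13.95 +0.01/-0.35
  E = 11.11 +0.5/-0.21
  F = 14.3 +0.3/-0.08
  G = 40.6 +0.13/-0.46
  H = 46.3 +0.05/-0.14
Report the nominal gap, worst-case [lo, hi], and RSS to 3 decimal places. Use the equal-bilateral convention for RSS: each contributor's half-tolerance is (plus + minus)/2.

Stack each dimension's contribution:
  +A: nom +48.400 → Σnom=48.400; wc +0.230/-0.230 → slack +0.230/-0.230; half-tol=0.230, Σhalf²=0.052900
  -B: nom -8.800 → Σnom=39.600; wc +0.110/-0.270 → slack +0.340/-0.500; half-tol=0.190, Σhalf²=0.089000
  -C: nom -6.500 → Σnom=33.100; wc +0.240/-0.040 → slack +0.580/-0.540; half-tol=0.140, Σhalf²=0.108600
  -D: nom -13.950 → Σnom=19.150; wc +0.350/-0.010 → slack +0.930/-0.550; half-tol=0.180, Σhalf²=0.141000
  -E: nom -11.110 → Σnom=8.040; wc +0.210/-0.500 → slack +1.140/-1.050; half-tol=0.355, Σhalf²=0.267025
  -F: nom -14.300 → Σnom=-6.260; wc +0.080/-0.300 → slack +1.220/-1.350; half-tol=0.190, Σhalf²=0.303125
  +G: nom +40.600 → Σnom=34.340; wc +0.130/-0.460 → slack +1.350/-1.810; half-tol=0.295, Σhalf²=0.390150
  +H: nom +46.300 → Σnom=80.640; wc +0.050/-0.140 → slack +1.400/-1.950; half-tol=0.095, Σhalf²=0.399175
Nominal = 80.640. Worst-case = [80.640 - 1.950, 80.640 + 1.400] = [78.690, 82.040]. RSS = √0.399175 = 0.632.

nominal=80.640 wc=[78.690,82.040] rss=0.632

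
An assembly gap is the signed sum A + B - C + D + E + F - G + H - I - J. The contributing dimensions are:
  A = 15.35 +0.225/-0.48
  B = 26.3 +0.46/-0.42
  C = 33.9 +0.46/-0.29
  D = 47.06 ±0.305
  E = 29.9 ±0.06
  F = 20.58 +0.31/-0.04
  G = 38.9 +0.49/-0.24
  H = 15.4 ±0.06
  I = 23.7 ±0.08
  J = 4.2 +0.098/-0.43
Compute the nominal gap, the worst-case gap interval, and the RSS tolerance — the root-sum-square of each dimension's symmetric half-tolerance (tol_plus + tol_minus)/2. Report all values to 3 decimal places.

Stack each dimension's contribution:
  +A: nom +15.350 → Σnom=15.350; wc +0.225/-0.480 → slack +0.225/-0.480; half-tol=0.352, Σhalf²=0.124256
  +B: nom +26.300 → Σnom=41.650; wc +0.460/-0.420 → slack +0.685/-0.900; half-tol=0.440, Σhalf²=0.317856
  -C: nom -33.900 → Σnom=7.750; wc +0.290/-0.460 → slack +0.975/-1.360; half-tol=0.375, Σhalf²=0.458481
  +D: nom +47.060 → Σnom=54.810; wc +0.305/-0.305 → slack +1.280/-1.665; half-tol=0.305, Σhalf²=0.551506
  +E: nom +29.900 → Σnom=84.710; wc +0.060/-0.060 → slack +1.340/-1.725; half-tol=0.060, Σhalf²=0.555106
  +F: nom +20.580 → Σnom=105.290; wc +0.310/-0.040 → slack +1.650/-1.765; half-tol=0.175, Σhalf²=0.585731
  -G: nom -38.900 → Σnom=66.390; wc +0.240/-0.490 → slack +1.890/-2.255; half-tol=0.365, Σhalf²=0.718956
  +H: nom +15.400 → Σnom=81.790; wc +0.060/-0.060 → slack +1.950/-2.315; half-tol=0.060, Σhalf²=0.722556
  -I: nom -23.700 → Σnom=58.090; wc +0.080/-0.080 → slack +2.030/-2.395; half-tol=0.080, Σhalf²=0.728956
  -J: nom -4.200 → Σnom=53.890; wc +0.430/-0.098 → slack +2.460/-2.493; half-tol=0.264, Σhalf²=0.798652
Nominal = 53.890. Worst-case = [53.890 - 2.493, 53.890 + 2.460] = [51.397, 56.350]. RSS = √0.798652 = 0.894.

nominal=53.890 wc=[51.397,56.350] rss=0.894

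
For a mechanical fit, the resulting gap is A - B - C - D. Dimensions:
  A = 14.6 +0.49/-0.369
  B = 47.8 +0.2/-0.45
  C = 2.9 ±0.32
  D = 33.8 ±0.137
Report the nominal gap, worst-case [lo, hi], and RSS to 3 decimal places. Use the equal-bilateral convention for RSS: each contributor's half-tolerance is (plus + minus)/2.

Stack each dimension's contribution:
  +A: nom +14.600 → Σnom=14.600; wc +0.490/-0.369 → slack +0.490/-0.369; half-tol=0.429, Σhalf²=0.184470
  -B: nom -47.800 → Σnom=-33.200; wc +0.450/-0.200 → slack +0.940/-0.569; half-tol=0.325, Σhalf²=0.290095
  -C: nom -2.900 → Σnom=-36.100; wc +0.320/-0.320 → slack +1.260/-0.889; half-tol=0.320, Σhalf²=0.392495
  -D: nom -33.800 → Σnom=-69.900; wc +0.137/-0.137 → slack +1.397/-1.026; half-tol=0.137, Σhalf²=0.411264
Nominal = -69.900. Worst-case = [-69.900 - 1.026, -69.900 + 1.397] = [-70.926, -68.503]. RSS = √0.411264 = 0.641.

nominal=-69.900 wc=[-70.926,-68.503] rss=0.641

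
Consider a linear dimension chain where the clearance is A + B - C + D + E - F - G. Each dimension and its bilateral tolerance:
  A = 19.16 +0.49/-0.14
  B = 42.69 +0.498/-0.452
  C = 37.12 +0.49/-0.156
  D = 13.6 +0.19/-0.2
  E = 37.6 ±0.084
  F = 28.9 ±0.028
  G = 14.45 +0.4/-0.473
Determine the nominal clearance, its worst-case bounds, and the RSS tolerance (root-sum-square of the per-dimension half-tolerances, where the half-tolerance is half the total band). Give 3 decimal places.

nominal=32.580 wc=[30.786,34.499] rss=0.816

Stack each dimension's contribution:
  +A: nom +19.160 → Σnom=19.160; wc +0.490/-0.140 → slack +0.490/-0.140; half-tol=0.315, Σhalf²=0.099225
  +B: nom +42.690 → Σnom=61.850; wc +0.498/-0.452 → slack +0.988/-0.592; half-tol=0.475, Σhalf²=0.324850
  -C: nom -37.120 → Σnom=24.730; wc +0.156/-0.490 → slack +1.144/-1.082; half-tol=0.323, Σhalf²=0.429179
  +D: nom +13.600 → Σnom=38.330; wc +0.190/-0.200 → slack +1.334/-1.282; half-tol=0.195, Σhalf²=0.467204
  +E: nom +37.600 → Σnom=75.930; wc +0.084/-0.084 → slack +1.418/-1.366; half-tol=0.084, Σhalf²=0.474260
  -F: nom -28.900 → Σnom=47.030; wc +0.028/-0.028 → slack +1.446/-1.394; half-tol=0.028, Σhalf²=0.475044
  -G: nom -14.450 → Σnom=32.580; wc +0.473/-0.400 → slack +1.919/-1.794; half-tol=0.436, Σhalf²=0.665576
Nominal = 32.580. Worst-case = [32.580 - 1.794, 32.580 + 1.919] = [30.786, 34.499]. RSS = √0.665576 = 0.816.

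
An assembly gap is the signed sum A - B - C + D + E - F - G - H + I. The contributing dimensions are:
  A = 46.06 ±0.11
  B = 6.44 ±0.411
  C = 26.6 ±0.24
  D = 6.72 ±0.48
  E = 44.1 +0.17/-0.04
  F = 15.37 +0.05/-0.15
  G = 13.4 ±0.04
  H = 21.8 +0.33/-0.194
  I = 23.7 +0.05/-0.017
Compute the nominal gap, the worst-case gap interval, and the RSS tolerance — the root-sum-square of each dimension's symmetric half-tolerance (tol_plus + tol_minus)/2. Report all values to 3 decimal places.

Stack each dimension's contribution:
  +A: nom +46.060 → Σnom=46.060; wc +0.110/-0.110 → slack +0.110/-0.110; half-tol=0.110, Σhalf²=0.012100
  -B: nom -6.440 → Σnom=39.620; wc +0.411/-0.411 → slack +0.521/-0.521; half-tol=0.411, Σhalf²=0.181021
  -C: nom -26.600 → Σnom=13.020; wc +0.240/-0.240 → slack +0.761/-0.761; half-tol=0.240, Σhalf²=0.238621
  +D: nom +6.720 → Σnom=19.740; wc +0.480/-0.480 → slack +1.241/-1.241; half-tol=0.480, Σhalf²=0.469021
  +E: nom +44.100 → Σnom=63.840; wc +0.170/-0.040 → slack +1.411/-1.281; half-tol=0.105, Σhalf²=0.480046
  -F: nom -15.370 → Σnom=48.470; wc +0.150/-0.050 → slack +1.561/-1.331; half-tol=0.100, Σhalf²=0.490046
  -G: nom -13.400 → Σnom=35.070; wc +0.040/-0.040 → slack +1.601/-1.371; half-tol=0.040, Σhalf²=0.491646
  -H: nom -21.800 → Σnom=13.270; wc +0.194/-0.330 → slack +1.795/-1.701; half-tol=0.262, Σhalf²=0.560290
  +I: nom +23.700 → Σnom=36.970; wc +0.050/-0.017 → slack +1.845/-1.718; half-tol=0.034, Σhalf²=0.561412
Nominal = 36.970. Worst-case = [36.970 - 1.718, 36.970 + 1.845] = [35.252, 38.815]. RSS = √0.561412 = 0.749.

nominal=36.970 wc=[35.252,38.815] rss=0.749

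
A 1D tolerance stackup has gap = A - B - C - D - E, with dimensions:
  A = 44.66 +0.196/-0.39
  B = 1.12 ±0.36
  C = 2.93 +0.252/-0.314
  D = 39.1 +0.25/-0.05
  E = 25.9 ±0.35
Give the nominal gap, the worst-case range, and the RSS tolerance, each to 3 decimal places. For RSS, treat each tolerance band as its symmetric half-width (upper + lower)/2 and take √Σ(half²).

Stack each dimension's contribution:
  +A: nom +44.660 → Σnom=44.660; wc +0.196/-0.390 → slack +0.196/-0.390; half-tol=0.293, Σhalf²=0.085849
  -B: nom -1.120 → Σnom=43.540; wc +0.360/-0.360 → slack +0.556/-0.750; half-tol=0.360, Σhalf²=0.215449
  -C: nom -2.930 → Σnom=40.610; wc +0.314/-0.252 → slack +0.870/-1.002; half-tol=0.283, Σhalf²=0.295538
  -D: nom -39.100 → Σnom=1.510; wc +0.050/-0.250 → slack +0.920/-1.252; half-tol=0.150, Σhalf²=0.318038
  -E: nom -25.900 → Σnom=-24.390; wc +0.350/-0.350 → slack +1.270/-1.602; half-tol=0.350, Σhalf²=0.440538
Nominal = -24.390. Worst-case = [-24.390 - 1.602, -24.390 + 1.270] = [-25.992, -23.120]. RSS = √0.440538 = 0.664.

nominal=-24.390 wc=[-25.992,-23.120] rss=0.664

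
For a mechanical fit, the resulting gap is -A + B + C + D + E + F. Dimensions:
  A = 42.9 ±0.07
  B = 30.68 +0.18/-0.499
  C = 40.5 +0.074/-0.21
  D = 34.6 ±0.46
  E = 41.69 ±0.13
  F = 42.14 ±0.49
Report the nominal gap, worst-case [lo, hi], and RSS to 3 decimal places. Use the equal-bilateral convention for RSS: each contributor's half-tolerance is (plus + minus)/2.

nominal=146.710 wc=[144.851,148.114] rss=0.780

Stack each dimension's contribution:
  -A: nom -42.900 → Σnom=-42.900; wc +0.070/-0.070 → slack +0.070/-0.070; half-tol=0.070, Σhalf²=0.004900
  +B: nom +30.680 → Σnom=-12.220; wc +0.180/-0.499 → slack +0.250/-0.569; half-tol=0.340, Σhalf²=0.120160
  +C: nom +40.500 → Σnom=28.280; wc +0.074/-0.210 → slack +0.324/-0.779; half-tol=0.142, Σhalf²=0.140324
  +D: nom +34.600 → Σnom=62.880; wc +0.460/-0.460 → slack +0.784/-1.239; half-tol=0.460, Σhalf²=0.351924
  +E: nom +41.690 → Σnom=104.570; wc +0.130/-0.130 → slack +0.914/-1.369; half-tol=0.130, Σhalf²=0.368824
  +F: nom +42.140 → Σnom=146.710; wc +0.490/-0.490 → slack +1.404/-1.859; half-tol=0.490, Σhalf²=0.608924
Nominal = 146.710. Worst-case = [146.710 - 1.859, 146.710 + 1.404] = [144.851, 148.114]. RSS = √0.608924 = 0.780.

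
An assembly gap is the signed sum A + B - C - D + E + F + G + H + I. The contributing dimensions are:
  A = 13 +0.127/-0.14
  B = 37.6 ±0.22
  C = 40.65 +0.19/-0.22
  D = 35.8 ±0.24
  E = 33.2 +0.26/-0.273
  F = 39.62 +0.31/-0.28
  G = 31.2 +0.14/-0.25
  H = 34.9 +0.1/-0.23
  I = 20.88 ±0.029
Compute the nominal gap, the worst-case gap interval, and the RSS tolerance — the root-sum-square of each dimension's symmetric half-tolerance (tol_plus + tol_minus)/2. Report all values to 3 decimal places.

Stack each dimension's contribution:
  +A: nom +13.000 → Σnom=13.000; wc +0.127/-0.140 → slack +0.127/-0.140; half-tol=0.134, Σhalf²=0.017822
  +B: nom +37.600 → Σnom=50.600; wc +0.220/-0.220 → slack +0.347/-0.360; half-tol=0.220, Σhalf²=0.066222
  -C: nom -40.650 → Σnom=9.950; wc +0.220/-0.190 → slack +0.567/-0.550; half-tol=0.205, Σhalf²=0.108247
  -D: nom -35.800 → Σnom=-25.850; wc +0.240/-0.240 → slack +0.807/-0.790; half-tol=0.240, Σhalf²=0.165847
  +E: nom +33.200 → Σnom=7.350; wc +0.260/-0.273 → slack +1.067/-1.063; half-tol=0.267, Σhalf²=0.236870
  +F: nom +39.620 → Σnom=46.970; wc +0.310/-0.280 → slack +1.377/-1.343; half-tol=0.295, Σhalf²=0.323895
  +G: nom +31.200 → Σnom=78.170; wc +0.140/-0.250 → slack +1.517/-1.593; half-tol=0.195, Σhalf²=0.361920
  +H: nom +34.900 → Σnom=113.070; wc +0.100/-0.230 → slack +1.617/-1.823; half-tol=0.165, Σhalf²=0.389145
  +I: nom +20.880 → Σnom=133.950; wc +0.029/-0.029 → slack +1.646/-1.852; half-tol=0.029, Σhalf²=0.389986
Nominal = 133.950. Worst-case = [133.950 - 1.852, 133.950 + 1.646] = [132.098, 135.596]. RSS = √0.389986 = 0.624.

nominal=133.950 wc=[132.098,135.596] rss=0.624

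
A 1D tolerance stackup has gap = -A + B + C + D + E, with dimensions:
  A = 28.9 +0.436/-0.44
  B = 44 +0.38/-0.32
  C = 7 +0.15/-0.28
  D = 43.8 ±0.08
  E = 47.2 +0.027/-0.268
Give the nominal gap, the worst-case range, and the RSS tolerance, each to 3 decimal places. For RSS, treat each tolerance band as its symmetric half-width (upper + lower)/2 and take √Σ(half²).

nominal=113.100 wc=[111.716,114.177] rss=0.623

Stack each dimension's contribution:
  -A: nom -28.900 → Σnom=-28.900; wc +0.440/-0.436 → slack +0.440/-0.436; half-tol=0.438, Σhalf²=0.191844
  +B: nom +44.000 → Σnom=15.100; wc +0.380/-0.320 → slack +0.820/-0.756; half-tol=0.350, Σhalf²=0.314344
  +C: nom +7.000 → Σnom=22.100; wc +0.150/-0.280 → slack +0.970/-1.036; half-tol=0.215, Σhalf²=0.360569
  +D: nom +43.800 → Σnom=65.900; wc +0.080/-0.080 → slack +1.050/-1.116; half-tol=0.080, Σhalf²=0.366969
  +E: nom +47.200 → Σnom=113.100; wc +0.027/-0.268 → slack +1.077/-1.384; half-tol=0.148, Σhalf²=0.388725
Nominal = 113.100. Worst-case = [113.100 - 1.384, 113.100 + 1.077] = [111.716, 114.177]. RSS = √0.388725 = 0.623.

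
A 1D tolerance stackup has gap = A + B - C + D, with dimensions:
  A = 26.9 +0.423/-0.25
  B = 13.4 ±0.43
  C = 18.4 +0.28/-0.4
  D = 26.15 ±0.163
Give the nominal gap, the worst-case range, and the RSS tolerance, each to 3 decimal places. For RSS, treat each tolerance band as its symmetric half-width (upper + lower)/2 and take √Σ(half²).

Stack each dimension's contribution:
  +A: nom +26.900 → Σnom=26.900; wc +0.423/-0.250 → slack +0.423/-0.250; half-tol=0.337, Σhalf²=0.113232
  +B: nom +13.400 → Σnom=40.300; wc +0.430/-0.430 → slack +0.853/-0.680; half-tol=0.430, Σhalf²=0.298132
  -C: nom -18.400 → Σnom=21.900; wc +0.400/-0.280 → slack +1.253/-0.960; half-tol=0.340, Σhalf²=0.413732
  +D: nom +26.150 → Σnom=48.050; wc +0.163/-0.163 → slack +1.416/-1.123; half-tol=0.163, Σhalf²=0.440301
Nominal = 48.050. Worst-case = [48.050 - 1.123, 48.050 + 1.416] = [46.927, 49.466]. RSS = √0.440301 = 0.664.

nominal=48.050 wc=[46.927,49.466] rss=0.664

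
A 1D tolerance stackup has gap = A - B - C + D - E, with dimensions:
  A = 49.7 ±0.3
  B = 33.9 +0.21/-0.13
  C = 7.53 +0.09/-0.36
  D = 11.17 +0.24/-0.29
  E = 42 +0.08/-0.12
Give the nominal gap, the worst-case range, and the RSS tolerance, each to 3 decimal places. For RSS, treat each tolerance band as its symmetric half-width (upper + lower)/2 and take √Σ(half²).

Stack each dimension's contribution:
  +A: nom +49.700 → Σnom=49.700; wc +0.300/-0.300 → slack +0.300/-0.300; half-tol=0.300, Σhalf²=0.090000
  -B: nom -33.900 → Σnom=15.800; wc +0.130/-0.210 → slack +0.430/-0.510; half-tol=0.170, Σhalf²=0.118900
  -C: nom -7.530 → Σnom=8.270; wc +0.360/-0.090 → slack +0.790/-0.600; half-tol=0.225, Σhalf²=0.169525
  +D: nom +11.170 → Σnom=19.440; wc +0.240/-0.290 → slack +1.030/-0.890; half-tol=0.265, Σhalf²=0.239750
  -E: nom -42.000 → Σnom=-22.560; wc +0.120/-0.080 → slack +1.150/-0.970; half-tol=0.100, Σhalf²=0.249750
Nominal = -22.560. Worst-case = [-22.560 - 0.970, -22.560 + 1.150] = [-23.530, -21.410]. RSS = √0.249750 = 0.500.

nominal=-22.560 wc=[-23.530,-21.410] rss=0.500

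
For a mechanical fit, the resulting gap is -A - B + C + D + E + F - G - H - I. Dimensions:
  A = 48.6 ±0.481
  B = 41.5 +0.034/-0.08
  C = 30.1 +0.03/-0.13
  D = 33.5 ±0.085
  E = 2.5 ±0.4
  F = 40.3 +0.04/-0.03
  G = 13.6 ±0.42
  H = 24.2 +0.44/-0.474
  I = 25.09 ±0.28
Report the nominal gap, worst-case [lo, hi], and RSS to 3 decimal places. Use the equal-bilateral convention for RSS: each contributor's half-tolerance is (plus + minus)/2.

Stack each dimension's contribution:
  -A: nom -48.600 → Σnom=-48.600; wc +0.481/-0.481 → slack +0.481/-0.481; half-tol=0.481, Σhalf²=0.231361
  -B: nom -41.500 → Σnom=-90.100; wc +0.080/-0.034 → slack +0.561/-0.515; half-tol=0.057, Σhalf²=0.234610
  +C: nom +30.100 → Σnom=-60.000; wc +0.030/-0.130 → slack +0.591/-0.645; half-tol=0.080, Σhalf²=0.241010
  +D: nom +33.500 → Σnom=-26.500; wc +0.085/-0.085 → slack +0.676/-0.730; half-tol=0.085, Σhalf²=0.248235
  +E: nom +2.500 → Σnom=-24.000; wc +0.400/-0.400 → slack +1.076/-1.130; half-tol=0.400, Σhalf²=0.408235
  +F: nom +40.300 → Σnom=16.300; wc +0.040/-0.030 → slack +1.116/-1.160; half-tol=0.035, Σhalf²=0.409460
  -G: nom -13.600 → Σnom=2.700; wc +0.420/-0.420 → slack +1.536/-1.580; half-tol=0.420, Σhalf²=0.585860
  -H: nom -24.200 → Σnom=-21.500; wc +0.474/-0.440 → slack +2.010/-2.020; half-tol=0.457, Σhalf²=0.794709
  -I: nom -25.090 → Σnom=-46.590; wc +0.280/-0.280 → slack +2.290/-2.300; half-tol=0.280, Σhalf²=0.873109
Nominal = -46.590. Worst-case = [-46.590 - 2.300, -46.590 + 2.290] = [-48.890, -44.300]. RSS = √0.873109 = 0.934.

nominal=-46.590 wc=[-48.890,-44.300] rss=0.934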